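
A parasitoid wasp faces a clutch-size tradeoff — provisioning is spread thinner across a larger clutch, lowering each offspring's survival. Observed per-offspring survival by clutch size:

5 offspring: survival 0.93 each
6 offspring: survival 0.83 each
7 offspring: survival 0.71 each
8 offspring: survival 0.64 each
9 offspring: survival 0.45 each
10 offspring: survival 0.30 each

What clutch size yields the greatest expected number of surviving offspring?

Expected surviving offspring = c × s(c):
  c=5: 5 × 0.93 = 4.650
  c=6: 6 × 0.83 = 4.980
  c=7: 7 × 0.71 = 4.970
  c=8: 8 × 0.64 = 5.120
  c=9: 9 × 0.45 = 4.050
  c=10: 10 × 0.30 = 3.000
Maximum at c = 8 (5.120 surviving offspring).

8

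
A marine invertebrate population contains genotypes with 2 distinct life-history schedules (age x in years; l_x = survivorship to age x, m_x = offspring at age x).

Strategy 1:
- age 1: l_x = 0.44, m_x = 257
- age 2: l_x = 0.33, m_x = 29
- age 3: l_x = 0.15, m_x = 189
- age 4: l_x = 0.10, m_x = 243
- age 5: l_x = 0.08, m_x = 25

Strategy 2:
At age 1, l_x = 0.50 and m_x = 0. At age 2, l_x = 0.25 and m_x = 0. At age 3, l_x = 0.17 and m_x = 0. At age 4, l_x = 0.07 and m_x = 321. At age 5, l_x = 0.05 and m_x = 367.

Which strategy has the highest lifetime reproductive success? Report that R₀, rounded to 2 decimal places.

177.30

Strategy 1: R₀ = 0.44×257 + 0.33×29 + 0.15×189 + 0.10×243 + 0.08×25 = 177.3000
Strategy 2: R₀ = 0.50×0 + 0.25×0 + 0.17×0 + 0.07×321 + 0.05×367 = 40.8200
Highest R₀: strategy 1 with 177.3000.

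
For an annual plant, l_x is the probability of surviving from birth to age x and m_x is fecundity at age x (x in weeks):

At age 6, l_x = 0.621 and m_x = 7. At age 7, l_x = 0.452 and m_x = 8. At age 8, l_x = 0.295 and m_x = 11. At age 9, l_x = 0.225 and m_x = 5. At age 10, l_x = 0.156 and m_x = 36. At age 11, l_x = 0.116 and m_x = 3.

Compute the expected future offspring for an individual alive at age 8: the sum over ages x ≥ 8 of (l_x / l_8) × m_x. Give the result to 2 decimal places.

l_8 = 0.295. Conditional survival from age 8 to x is l_x / l_8.
  x=8: (0.295/0.295) × 11 = 11.0000
  x=9: (0.225/0.295) × 5 = 3.8136
  x=10: (0.156/0.295) × 36 = 19.0373
  x=11: (0.116/0.295) × 3 = 1.1797
Sum = 11.0000 + 3.8136 + 19.0373 + 1.1797 = 35.0305

35.03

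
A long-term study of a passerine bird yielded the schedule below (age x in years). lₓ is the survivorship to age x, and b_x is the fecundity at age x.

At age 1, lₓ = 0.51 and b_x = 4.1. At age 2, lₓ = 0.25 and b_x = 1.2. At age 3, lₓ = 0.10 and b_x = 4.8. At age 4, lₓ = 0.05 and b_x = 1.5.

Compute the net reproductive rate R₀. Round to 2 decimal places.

2.95

R₀ = Σ lₓ b_x:
  age 1: 0.51 × 4.1 = 2.0910
  age 2: 0.25 × 1.2 = 0.3000
  age 3: 0.10 × 4.8 = 0.4800
  age 4: 0.05 × 1.5 = 0.0750
R₀ = 2.0910 + 0.3000 + 0.4800 + 0.0750 = 2.9460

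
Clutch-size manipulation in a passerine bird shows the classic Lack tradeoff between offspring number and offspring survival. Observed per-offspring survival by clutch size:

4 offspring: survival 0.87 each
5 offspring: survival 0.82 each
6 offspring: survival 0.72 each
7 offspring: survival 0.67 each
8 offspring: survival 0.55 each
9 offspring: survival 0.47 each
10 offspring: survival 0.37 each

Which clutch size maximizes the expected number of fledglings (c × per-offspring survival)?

Expected fledglings = c × s(c):
  c=4: 4 × 0.87 = 3.480
  c=5: 5 × 0.82 = 4.100
  c=6: 6 × 0.72 = 4.320
  c=7: 7 × 0.67 = 4.690
  c=8: 8 × 0.55 = 4.400
  c=9: 9 × 0.47 = 4.230
  c=10: 10 × 0.37 = 3.700
Maximum at c = 7 (4.690 fledglings).

7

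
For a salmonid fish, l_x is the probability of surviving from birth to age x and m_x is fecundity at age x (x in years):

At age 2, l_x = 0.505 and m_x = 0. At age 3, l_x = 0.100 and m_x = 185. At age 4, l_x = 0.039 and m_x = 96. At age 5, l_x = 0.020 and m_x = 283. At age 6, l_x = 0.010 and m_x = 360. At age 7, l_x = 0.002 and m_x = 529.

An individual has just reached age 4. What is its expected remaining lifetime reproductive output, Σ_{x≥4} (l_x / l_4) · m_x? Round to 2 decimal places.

l_4 = 0.039. Conditional survival from age 4 to x is l_x / l_4.
  x=4: (0.039/0.039) × 96 = 96.0000
  x=5: (0.020/0.039) × 283 = 145.1282
  x=6: (0.010/0.039) × 360 = 92.3077
  x=7: (0.002/0.039) × 529 = 27.1282
Sum = 96.0000 + 145.1282 + 92.3077 + 27.1282 = 360.5641

360.56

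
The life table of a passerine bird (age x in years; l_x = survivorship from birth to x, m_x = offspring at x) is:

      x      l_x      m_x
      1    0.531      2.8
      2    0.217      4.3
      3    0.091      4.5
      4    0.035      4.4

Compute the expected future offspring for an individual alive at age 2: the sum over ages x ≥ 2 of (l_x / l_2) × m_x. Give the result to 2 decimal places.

6.90

l_2 = 0.217. Conditional survival from age 2 to x is l_x / l_2.
  x=2: (0.217/0.217) × 4.3 = 4.3000
  x=3: (0.091/0.217) × 4.5 = 1.8871
  x=4: (0.035/0.217) × 4.4 = 0.7097
Sum = 4.3000 + 1.8871 + 0.7097 = 6.8968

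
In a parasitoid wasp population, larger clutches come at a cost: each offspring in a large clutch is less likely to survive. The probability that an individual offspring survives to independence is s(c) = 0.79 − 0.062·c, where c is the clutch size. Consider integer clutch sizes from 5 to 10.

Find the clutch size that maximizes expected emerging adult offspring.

Expected emerging adult offspring = c × s(c):
  c=5: 5 × 0.480 = 2.400
  c=6: 6 × 0.418 = 2.508
  c=7: 7 × 0.356 = 2.492
  c=8: 8 × 0.294 = 2.352
  c=9: 9 × 0.232 = 2.088
  c=10: 10 × 0.170 = 1.700
Maximum at c = 6 (2.508 emerging adult offspring).

6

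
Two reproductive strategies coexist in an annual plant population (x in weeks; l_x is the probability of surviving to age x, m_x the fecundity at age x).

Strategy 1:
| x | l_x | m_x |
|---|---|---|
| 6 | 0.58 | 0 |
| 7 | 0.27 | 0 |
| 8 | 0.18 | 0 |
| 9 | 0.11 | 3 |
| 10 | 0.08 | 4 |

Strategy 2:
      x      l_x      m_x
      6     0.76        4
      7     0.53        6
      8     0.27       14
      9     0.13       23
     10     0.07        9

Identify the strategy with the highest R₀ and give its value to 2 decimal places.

13.62

Strategy 1: R₀ = 0.58×0 + 0.27×0 + 0.18×0 + 0.11×3 + 0.08×4 = 0.6500
Strategy 2: R₀ = 0.76×4 + 0.53×6 + 0.27×14 + 0.13×23 + 0.07×9 = 13.6200
Highest R₀: strategy 2 with 13.6200.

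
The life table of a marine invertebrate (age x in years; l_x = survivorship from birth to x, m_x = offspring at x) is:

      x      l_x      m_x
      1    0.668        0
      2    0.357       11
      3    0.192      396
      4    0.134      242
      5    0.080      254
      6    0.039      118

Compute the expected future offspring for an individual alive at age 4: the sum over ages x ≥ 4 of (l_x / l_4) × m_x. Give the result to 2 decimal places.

l_4 = 0.134. Conditional survival from age 4 to x is l_x / l_4.
  x=4: (0.134/0.134) × 242 = 242.0000
  x=5: (0.080/0.134) × 254 = 151.6418
  x=6: (0.039/0.134) × 118 = 34.3433
Sum = 242.0000 + 151.6418 + 34.3433 = 427.9851

427.99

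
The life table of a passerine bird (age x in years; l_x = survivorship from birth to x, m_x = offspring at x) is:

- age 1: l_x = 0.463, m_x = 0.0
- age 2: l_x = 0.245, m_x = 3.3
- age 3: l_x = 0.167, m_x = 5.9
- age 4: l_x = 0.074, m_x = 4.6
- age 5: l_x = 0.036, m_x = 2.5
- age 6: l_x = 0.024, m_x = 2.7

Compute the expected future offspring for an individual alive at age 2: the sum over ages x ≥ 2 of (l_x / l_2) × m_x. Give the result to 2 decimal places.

l_2 = 0.245. Conditional survival from age 2 to x is l_x / l_2.
  x=2: (0.245/0.245) × 3.3 = 3.3000
  x=3: (0.167/0.245) × 5.9 = 4.0216
  x=4: (0.074/0.245) × 4.6 = 1.3894
  x=5: (0.036/0.245) × 2.5 = 0.3673
  x=6: (0.024/0.245) × 2.7 = 0.2645
Sum = 3.3000 + 4.0216 + 1.3894 + 0.3673 + 0.2645 = 9.3429

9.34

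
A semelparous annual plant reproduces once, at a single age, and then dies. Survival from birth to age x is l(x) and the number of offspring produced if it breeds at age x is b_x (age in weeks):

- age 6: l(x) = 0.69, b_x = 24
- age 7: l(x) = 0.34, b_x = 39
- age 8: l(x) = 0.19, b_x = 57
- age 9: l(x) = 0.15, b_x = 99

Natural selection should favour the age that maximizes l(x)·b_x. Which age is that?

6

Expected offspring if breeding at age x = l(x) × b_x:
  age 6: 0.69 × 24 = 16.560
  age 7: 0.34 × 39 = 13.260
  age 8: 0.19 × 57 = 10.830
  age 9: 0.15 × 99 = 14.850
Maximum at age 6 (16.560).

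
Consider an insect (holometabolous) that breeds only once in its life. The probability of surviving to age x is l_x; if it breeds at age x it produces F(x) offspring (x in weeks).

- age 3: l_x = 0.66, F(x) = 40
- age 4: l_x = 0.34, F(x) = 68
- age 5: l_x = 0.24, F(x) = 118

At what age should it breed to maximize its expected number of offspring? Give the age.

Expected offspring if breeding at age x = l_x × F(x):
  age 3: 0.66 × 40 = 26.400
  age 4: 0.34 × 68 = 23.120
  age 5: 0.24 × 118 = 28.320
Maximum at age 5 (28.320).

5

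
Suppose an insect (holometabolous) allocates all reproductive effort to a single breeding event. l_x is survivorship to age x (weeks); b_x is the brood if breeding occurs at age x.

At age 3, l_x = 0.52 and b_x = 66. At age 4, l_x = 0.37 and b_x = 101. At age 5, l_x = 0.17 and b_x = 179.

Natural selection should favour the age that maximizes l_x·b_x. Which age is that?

4

Expected offspring if breeding at age x = l_x × b_x:
  age 3: 0.52 × 66 = 34.320
  age 4: 0.37 × 101 = 37.370
  age 5: 0.17 × 179 = 30.430
Maximum at age 4 (37.370).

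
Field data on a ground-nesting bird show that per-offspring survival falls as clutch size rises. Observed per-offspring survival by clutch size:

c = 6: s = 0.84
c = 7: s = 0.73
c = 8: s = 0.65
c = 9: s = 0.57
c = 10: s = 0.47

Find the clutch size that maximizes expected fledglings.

Expected fledglings = c × s(c):
  c=6: 6 × 0.84 = 5.040
  c=7: 7 × 0.73 = 5.110
  c=8: 8 × 0.65 = 5.200
  c=9: 9 × 0.57 = 5.130
  c=10: 10 × 0.47 = 4.700
Maximum at c = 8 (5.200 fledglings).

8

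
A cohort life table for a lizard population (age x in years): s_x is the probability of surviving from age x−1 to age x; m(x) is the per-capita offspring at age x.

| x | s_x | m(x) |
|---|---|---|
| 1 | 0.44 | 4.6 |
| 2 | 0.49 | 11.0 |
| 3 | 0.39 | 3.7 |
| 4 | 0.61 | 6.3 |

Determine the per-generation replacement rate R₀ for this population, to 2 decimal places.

5.03

Survivorship from birth: l_x = s_1·s_2·…·s_x.
  l_1 = 0.44000
  l_2 = 0.21560
  l_3 = 0.08408
  l_4 = 0.05129
R₀ = Σ l_x m(x):
  age 1: 0.44000 × 4.6 = 2.0240
  age 2: 0.21560 × 11.0 = 2.3716
  age 3: 0.08408 × 3.7 = 0.3111
  age 4: 0.05129 × 6.3 = 0.3231
R₀ = 2.0240 + 2.3716 + 0.3111 + 0.3231 = 5.0298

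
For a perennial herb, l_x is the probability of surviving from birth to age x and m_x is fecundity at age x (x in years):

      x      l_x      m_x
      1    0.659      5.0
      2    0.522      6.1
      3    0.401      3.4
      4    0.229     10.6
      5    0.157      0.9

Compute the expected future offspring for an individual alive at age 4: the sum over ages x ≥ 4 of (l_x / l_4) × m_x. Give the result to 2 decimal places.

11.22

l_4 = 0.229. Conditional survival from age 4 to x is l_x / l_4.
  x=4: (0.229/0.229) × 10.6 = 10.6000
  x=5: (0.157/0.229) × 0.9 = 0.6170
Sum = 10.6000 + 0.6170 = 11.2170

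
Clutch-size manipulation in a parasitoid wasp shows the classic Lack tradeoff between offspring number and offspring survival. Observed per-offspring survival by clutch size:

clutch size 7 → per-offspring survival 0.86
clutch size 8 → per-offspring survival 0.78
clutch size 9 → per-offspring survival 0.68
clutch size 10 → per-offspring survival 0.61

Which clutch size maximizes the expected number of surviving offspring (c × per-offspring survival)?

Expected surviving offspring = c × s(c):
  c=7: 7 × 0.86 = 6.020
  c=8: 8 × 0.78 = 6.240
  c=9: 9 × 0.68 = 6.120
  c=10: 10 × 0.61 = 6.100
Maximum at c = 8 (6.240 surviving offspring).

8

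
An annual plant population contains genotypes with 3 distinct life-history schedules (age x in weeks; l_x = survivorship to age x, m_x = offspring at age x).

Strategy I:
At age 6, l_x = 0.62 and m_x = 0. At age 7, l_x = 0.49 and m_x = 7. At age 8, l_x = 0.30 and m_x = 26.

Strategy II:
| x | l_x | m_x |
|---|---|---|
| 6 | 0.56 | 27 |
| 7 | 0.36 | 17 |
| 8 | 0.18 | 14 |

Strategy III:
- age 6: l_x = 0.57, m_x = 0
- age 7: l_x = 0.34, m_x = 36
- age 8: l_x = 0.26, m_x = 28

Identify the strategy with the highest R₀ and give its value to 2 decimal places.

Strategy I: R₀ = 0.62×0 + 0.49×7 + 0.30×26 = 11.2300
Strategy II: R₀ = 0.56×27 + 0.36×17 + 0.18×14 = 23.7600
Strategy III: R₀ = 0.57×0 + 0.34×36 + 0.26×28 = 19.5200
Highest R₀: strategy II with 23.7600.

23.76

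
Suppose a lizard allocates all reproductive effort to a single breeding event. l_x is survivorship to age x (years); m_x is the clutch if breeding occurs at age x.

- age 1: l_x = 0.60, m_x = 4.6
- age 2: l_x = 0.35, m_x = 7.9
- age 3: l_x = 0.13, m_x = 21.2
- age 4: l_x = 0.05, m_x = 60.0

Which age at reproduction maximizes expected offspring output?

Expected offspring if breeding at age x = l_x × m_x:
  age 1: 0.60 × 4.6 = 2.760
  age 2: 0.35 × 7.9 = 2.765
  age 3: 0.13 × 21.2 = 2.756
  age 4: 0.05 × 60.0 = 3.000
Maximum at age 4 (3.000).

4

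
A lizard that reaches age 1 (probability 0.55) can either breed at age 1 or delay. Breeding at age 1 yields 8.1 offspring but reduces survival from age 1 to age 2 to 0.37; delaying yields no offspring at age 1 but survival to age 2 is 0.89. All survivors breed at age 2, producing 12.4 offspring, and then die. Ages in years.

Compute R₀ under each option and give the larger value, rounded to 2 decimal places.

breed at age 1: R₀ = 0.55 × (8.1 + 0.37 × 12.4) = 0.55 × 12.6880 = 6.9784
delay to age 2: R₀ = 0.55 × (0.89 × 12.4) = 0.55 × 11.0360 = 6.0698
Higher: breed at age 1 (6.9784).

6.98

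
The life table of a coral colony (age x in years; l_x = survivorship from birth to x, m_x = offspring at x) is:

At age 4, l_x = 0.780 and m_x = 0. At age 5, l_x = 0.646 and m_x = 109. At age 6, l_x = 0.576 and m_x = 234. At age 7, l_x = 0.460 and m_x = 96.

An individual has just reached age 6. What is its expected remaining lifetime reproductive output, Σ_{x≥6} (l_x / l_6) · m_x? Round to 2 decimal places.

l_6 = 0.576. Conditional survival from age 6 to x is l_x / l_6.
  x=6: (0.576/0.576) × 234 = 234.0000
  x=7: (0.460/0.576) × 96 = 76.6667
Sum = 234.0000 + 76.6667 = 310.6667

310.67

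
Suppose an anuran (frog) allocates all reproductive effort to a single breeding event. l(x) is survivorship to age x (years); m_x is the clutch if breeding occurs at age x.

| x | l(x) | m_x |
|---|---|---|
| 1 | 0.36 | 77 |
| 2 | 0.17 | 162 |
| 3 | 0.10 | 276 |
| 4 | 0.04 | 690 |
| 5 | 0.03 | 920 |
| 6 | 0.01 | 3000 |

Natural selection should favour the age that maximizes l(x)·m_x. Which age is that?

Expected offspring if breeding at age x = l(x) × m_x:
  age 1: 0.36 × 77 = 27.720
  age 2: 0.17 × 162 = 27.540
  age 3: 0.10 × 276 = 27.600
  age 4: 0.04 × 690 = 27.600
  age 5: 0.03 × 920 = 27.600
  age 6: 0.01 × 3000 = 30.000
Maximum at age 6 (30.000).

6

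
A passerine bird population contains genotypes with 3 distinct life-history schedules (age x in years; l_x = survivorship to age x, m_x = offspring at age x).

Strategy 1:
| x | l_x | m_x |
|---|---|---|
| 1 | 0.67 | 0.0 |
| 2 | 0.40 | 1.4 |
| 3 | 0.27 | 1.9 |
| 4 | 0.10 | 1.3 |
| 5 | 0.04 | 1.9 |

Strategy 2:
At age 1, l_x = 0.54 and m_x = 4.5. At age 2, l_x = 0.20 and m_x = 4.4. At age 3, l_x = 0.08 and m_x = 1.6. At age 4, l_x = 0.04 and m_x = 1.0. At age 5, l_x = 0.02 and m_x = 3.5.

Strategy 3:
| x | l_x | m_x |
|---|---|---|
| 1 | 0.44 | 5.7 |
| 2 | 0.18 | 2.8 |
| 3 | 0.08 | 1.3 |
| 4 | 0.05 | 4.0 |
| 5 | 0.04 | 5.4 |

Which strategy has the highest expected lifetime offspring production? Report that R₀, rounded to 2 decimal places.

Strategy 1: R₀ = 0.67×0.0 + 0.40×1.4 + 0.27×1.9 + 0.10×1.3 + 0.04×1.9 = 1.2790
Strategy 2: R₀ = 0.54×4.5 + 0.20×4.4 + 0.08×1.6 + 0.04×1.0 + 0.02×3.5 = 3.5480
Strategy 3: R₀ = 0.44×5.7 + 0.18×2.8 + 0.08×1.3 + 0.05×4.0 + 0.04×5.4 = 3.5320
Highest R₀: strategy 2 with 3.5480.

3.55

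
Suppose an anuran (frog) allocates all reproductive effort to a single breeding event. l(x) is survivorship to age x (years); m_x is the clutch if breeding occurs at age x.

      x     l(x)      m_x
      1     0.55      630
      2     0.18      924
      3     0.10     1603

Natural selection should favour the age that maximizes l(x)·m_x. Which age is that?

Expected offspring if breeding at age x = l(x) × m_x:
  age 1: 0.55 × 630 = 346.500
  age 2: 0.18 × 924 = 166.320
  age 3: 0.10 × 1603 = 160.300
Maximum at age 1 (346.500).

1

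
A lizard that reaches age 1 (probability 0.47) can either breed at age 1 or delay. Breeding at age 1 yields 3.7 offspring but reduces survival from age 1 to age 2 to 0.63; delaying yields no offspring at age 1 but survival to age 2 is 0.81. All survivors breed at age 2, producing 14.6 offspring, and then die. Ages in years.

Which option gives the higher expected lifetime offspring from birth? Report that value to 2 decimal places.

breed at age 1: R₀ = 0.47 × (3.7 + 0.63 × 14.6) = 0.47 × 12.8980 = 6.0621
delay to age 2: R₀ = 0.47 × (0.81 × 14.6) = 0.47 × 11.8260 = 5.5582
Higher: breed at age 1 (6.0621).

6.06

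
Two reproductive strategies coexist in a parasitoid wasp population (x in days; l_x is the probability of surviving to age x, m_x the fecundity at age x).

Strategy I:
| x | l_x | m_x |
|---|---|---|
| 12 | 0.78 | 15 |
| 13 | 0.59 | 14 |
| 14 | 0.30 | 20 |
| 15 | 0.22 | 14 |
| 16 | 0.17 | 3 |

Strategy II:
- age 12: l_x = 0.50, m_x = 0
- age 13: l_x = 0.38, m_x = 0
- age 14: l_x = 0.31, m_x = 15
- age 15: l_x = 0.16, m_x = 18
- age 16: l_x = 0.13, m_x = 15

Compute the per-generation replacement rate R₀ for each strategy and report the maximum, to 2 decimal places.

29.55

Strategy I: R₀ = 0.78×15 + 0.59×14 + 0.30×20 + 0.22×14 + 0.17×3 = 29.5500
Strategy II: R₀ = 0.50×0 + 0.38×0 + 0.31×15 + 0.16×18 + 0.13×15 = 9.4800
Highest R₀: strategy I with 29.5500.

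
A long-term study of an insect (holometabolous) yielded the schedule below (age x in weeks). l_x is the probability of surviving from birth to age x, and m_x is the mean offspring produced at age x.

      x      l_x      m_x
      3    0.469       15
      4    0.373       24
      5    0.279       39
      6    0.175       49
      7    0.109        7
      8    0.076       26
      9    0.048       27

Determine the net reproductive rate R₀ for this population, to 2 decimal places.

R₀ = Σ l_x m_x:
  age 3: 0.469 × 15 = 7.0350
  age 4: 0.373 × 24 = 8.9520
  age 5: 0.279 × 39 = 10.8810
  age 6: 0.175 × 49 = 8.5750
  age 7: 0.109 × 7 = 0.7630
  age 8: 0.076 × 26 = 1.9760
  age 9: 0.048 × 27 = 1.2960
R₀ = 7.0350 + 8.9520 + 10.8810 + 8.5750 + 0.7630 + 1.9760 + 1.2960 = 39.4780

39.48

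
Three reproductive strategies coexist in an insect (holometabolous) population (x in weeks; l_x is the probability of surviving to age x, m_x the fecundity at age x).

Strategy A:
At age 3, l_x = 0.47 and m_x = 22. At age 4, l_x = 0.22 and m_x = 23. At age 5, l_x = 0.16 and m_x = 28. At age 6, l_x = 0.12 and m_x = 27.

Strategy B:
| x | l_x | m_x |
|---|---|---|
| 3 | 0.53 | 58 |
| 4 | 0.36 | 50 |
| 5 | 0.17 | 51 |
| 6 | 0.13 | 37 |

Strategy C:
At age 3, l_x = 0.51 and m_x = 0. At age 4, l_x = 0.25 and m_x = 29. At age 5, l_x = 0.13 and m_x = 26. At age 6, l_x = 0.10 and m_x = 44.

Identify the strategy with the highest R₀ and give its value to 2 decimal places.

Strategy A: R₀ = 0.47×22 + 0.22×23 + 0.16×28 + 0.12×27 = 23.1200
Strategy B: R₀ = 0.53×58 + 0.36×50 + 0.17×51 + 0.13×37 = 62.2200
Strategy C: R₀ = 0.51×0 + 0.25×29 + 0.13×26 + 0.10×44 = 15.0300
Highest R₀: strategy B with 62.2200.

62.22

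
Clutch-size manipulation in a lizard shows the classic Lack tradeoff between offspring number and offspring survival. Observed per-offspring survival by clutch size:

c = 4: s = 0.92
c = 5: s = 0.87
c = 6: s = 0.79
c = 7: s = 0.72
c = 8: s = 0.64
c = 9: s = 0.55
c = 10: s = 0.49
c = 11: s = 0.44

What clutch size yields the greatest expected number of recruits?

Expected recruits = c × s(c):
  c=4: 4 × 0.92 = 3.680
  c=5: 5 × 0.87 = 4.350
  c=6: 6 × 0.79 = 4.740
  c=7: 7 × 0.72 = 5.040
  c=8: 8 × 0.64 = 5.120
  c=9: 9 × 0.55 = 4.950
  c=10: 10 × 0.49 = 4.900
  c=11: 11 × 0.44 = 4.840
Maximum at c = 8 (5.120 recruits).

8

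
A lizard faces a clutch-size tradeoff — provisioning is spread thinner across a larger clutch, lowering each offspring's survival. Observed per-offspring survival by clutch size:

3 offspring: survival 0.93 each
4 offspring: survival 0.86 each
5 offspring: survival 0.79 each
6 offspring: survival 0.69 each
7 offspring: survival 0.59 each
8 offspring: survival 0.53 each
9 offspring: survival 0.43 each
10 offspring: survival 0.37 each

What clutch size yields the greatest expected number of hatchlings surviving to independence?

8

Expected hatchlings surviving to independence = c × s(c):
  c=3: 3 × 0.93 = 2.790
  c=4: 4 × 0.86 = 3.440
  c=5: 5 × 0.79 = 3.950
  c=6: 6 × 0.69 = 4.140
  c=7: 7 × 0.59 = 4.130
  c=8: 8 × 0.53 = 4.240
  c=9: 9 × 0.43 = 3.870
  c=10: 10 × 0.37 = 3.700
Maximum at c = 8 (4.240 hatchlings surviving to independence).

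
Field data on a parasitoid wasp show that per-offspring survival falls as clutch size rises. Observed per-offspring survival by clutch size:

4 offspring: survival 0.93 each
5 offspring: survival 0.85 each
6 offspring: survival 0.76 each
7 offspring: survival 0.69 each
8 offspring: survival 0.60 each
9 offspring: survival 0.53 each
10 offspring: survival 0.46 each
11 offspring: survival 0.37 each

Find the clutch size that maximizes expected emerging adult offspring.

7

Expected emerging adult offspring = c × s(c):
  c=4: 4 × 0.93 = 3.720
  c=5: 5 × 0.85 = 4.250
  c=6: 6 × 0.76 = 4.560
  c=7: 7 × 0.69 = 4.830
  c=8: 8 × 0.60 = 4.800
  c=9: 9 × 0.53 = 4.770
  c=10: 10 × 0.46 = 4.600
  c=11: 11 × 0.37 = 4.070
Maximum at c = 7 (4.830 emerging adult offspring).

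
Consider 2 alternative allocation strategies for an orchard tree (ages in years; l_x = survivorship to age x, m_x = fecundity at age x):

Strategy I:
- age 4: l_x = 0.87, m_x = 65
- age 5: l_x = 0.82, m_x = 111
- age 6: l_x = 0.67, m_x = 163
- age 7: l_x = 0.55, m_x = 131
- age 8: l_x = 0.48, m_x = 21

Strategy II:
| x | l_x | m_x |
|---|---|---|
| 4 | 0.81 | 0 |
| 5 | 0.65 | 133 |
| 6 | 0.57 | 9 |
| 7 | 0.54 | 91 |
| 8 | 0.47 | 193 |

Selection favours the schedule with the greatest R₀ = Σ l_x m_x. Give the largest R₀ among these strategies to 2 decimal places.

338.91

Strategy I: R₀ = 0.87×65 + 0.82×111 + 0.67×163 + 0.55×131 + 0.48×21 = 338.9100
Strategy II: R₀ = 0.81×0 + 0.65×133 + 0.57×9 + 0.54×91 + 0.47×193 = 231.4300
Highest R₀: strategy I with 338.9100.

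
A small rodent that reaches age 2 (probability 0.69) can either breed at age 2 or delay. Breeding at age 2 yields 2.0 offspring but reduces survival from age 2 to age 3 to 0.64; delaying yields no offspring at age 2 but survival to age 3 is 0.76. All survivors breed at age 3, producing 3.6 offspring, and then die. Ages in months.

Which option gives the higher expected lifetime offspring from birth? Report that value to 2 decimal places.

2.97

breed at age 2: R₀ = 0.69 × (2.0 + 0.64 × 3.6) = 0.69 × 4.3040 = 2.9698
delay to age 3: R₀ = 0.69 × (0.76 × 3.6) = 0.69 × 2.7360 = 1.8878
Higher: breed at age 2 (2.9698).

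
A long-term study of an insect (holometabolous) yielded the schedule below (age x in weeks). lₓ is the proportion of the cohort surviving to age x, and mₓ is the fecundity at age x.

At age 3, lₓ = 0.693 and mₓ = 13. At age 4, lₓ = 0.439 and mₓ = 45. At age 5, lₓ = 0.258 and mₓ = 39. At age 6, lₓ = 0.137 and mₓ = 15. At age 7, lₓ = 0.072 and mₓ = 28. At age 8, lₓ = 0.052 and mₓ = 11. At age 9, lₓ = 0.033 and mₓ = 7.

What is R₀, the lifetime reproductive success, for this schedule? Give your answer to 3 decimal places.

R₀ = Σ lₓ mₓ:
  age 3: 0.693 × 13 = 9.0090
  age 4: 0.439 × 45 = 19.7550
  age 5: 0.258 × 39 = 10.0620
  age 6: 0.137 × 15 = 2.0550
  age 7: 0.072 × 28 = 2.0160
  age 8: 0.052 × 11 = 0.5720
  age 9: 0.033 × 7 = 0.2310
R₀ = 9.0090 + 19.7550 + 10.0620 + 2.0550 + 2.0160 + 0.5720 + 0.2310 = 43.7000

43.700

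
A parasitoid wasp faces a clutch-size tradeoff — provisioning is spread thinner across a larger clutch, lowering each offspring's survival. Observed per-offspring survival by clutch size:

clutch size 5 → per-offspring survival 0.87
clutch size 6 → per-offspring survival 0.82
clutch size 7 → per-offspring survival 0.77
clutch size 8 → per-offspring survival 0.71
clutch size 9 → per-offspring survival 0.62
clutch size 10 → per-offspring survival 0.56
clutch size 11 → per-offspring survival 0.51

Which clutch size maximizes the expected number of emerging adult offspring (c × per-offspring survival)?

8

Expected emerging adult offspring = c × s(c):
  c=5: 5 × 0.87 = 4.350
  c=6: 6 × 0.82 = 4.920
  c=7: 7 × 0.77 = 5.390
  c=8: 8 × 0.71 = 5.680
  c=9: 9 × 0.62 = 5.580
  c=10: 10 × 0.56 = 5.600
  c=11: 11 × 0.51 = 5.610
Maximum at c = 8 (5.680 emerging adult offspring).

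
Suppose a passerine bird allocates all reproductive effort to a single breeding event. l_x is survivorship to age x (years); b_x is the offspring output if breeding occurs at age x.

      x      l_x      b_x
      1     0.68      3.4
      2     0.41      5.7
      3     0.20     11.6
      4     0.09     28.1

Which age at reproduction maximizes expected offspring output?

4

Expected offspring if breeding at age x = l_x × b_x:
  age 1: 0.68 × 3.4 = 2.312
  age 2: 0.41 × 5.7 = 2.337
  age 3: 0.20 × 11.6 = 2.320
  age 4: 0.09 × 28.1 = 2.529
Maximum at age 4 (2.529).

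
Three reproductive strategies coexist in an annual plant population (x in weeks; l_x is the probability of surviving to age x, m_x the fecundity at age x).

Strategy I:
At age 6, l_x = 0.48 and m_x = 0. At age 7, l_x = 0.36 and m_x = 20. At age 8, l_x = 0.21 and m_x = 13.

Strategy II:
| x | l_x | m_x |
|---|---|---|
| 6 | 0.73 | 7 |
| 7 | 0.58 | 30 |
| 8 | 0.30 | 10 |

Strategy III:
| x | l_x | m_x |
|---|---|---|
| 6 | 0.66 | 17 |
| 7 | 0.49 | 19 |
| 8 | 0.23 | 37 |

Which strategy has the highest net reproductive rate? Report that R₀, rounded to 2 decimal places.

Strategy I: R₀ = 0.48×0 + 0.36×20 + 0.21×13 = 9.9300
Strategy II: R₀ = 0.73×7 + 0.58×30 + 0.30×10 = 25.5100
Strategy III: R₀ = 0.66×17 + 0.49×19 + 0.23×37 = 29.0400
Highest R₀: strategy III with 29.0400.

29.04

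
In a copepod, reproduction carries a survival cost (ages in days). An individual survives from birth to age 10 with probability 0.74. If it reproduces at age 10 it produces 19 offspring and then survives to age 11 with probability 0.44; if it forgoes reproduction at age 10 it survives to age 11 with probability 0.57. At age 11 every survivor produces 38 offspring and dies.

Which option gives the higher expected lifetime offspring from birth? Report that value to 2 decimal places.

26.43

breed at age 10: R₀ = 0.74 × (19 + 0.44 × 38) = 0.74 × 35.7200 = 26.4328
delay to age 11: R₀ = 0.74 × (0.57 × 38) = 0.74 × 21.6600 = 16.0284
Higher: breed at age 10 (26.4328).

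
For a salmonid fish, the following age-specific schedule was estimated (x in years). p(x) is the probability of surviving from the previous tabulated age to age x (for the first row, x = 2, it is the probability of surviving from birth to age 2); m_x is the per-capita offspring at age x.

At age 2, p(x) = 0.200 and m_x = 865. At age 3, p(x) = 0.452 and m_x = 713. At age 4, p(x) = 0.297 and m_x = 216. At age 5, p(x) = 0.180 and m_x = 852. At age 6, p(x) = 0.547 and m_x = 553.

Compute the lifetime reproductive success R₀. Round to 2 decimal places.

248.83

Survivorship from birth: l_x = p_2·p_3·…·p_x.
  l_2 = 0.20000
  l_3 = 0.09040
  l_4 = 0.02685
  l_5 = 0.00483
  l_6 = 0.00264
R₀ = Σ l_x m_x:
  age 2: 0.20000 × 865 = 173.0000
  age 3: 0.09040 × 713 = 64.4552
  age 4: 0.02685 × 216 = 5.7996
  age 5: 0.00483 × 852 = 4.1152
  age 6: 0.00264 × 553 = 1.4599
R₀ = 173.0000 + 64.4552 + 5.7996 + 4.1152 + 1.4599 = 248.8299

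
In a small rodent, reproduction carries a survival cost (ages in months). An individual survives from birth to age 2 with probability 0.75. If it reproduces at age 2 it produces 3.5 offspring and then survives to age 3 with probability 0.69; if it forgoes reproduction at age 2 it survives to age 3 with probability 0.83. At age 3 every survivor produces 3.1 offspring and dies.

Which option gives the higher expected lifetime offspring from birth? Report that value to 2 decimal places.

breed at age 2: R₀ = 0.75 × (3.5 + 0.69 × 3.1) = 0.75 × 5.6390 = 4.2292
delay to age 3: R₀ = 0.75 × (0.83 × 3.1) = 0.75 × 2.5730 = 1.9297
Higher: breed at age 2 (4.2292).

4.23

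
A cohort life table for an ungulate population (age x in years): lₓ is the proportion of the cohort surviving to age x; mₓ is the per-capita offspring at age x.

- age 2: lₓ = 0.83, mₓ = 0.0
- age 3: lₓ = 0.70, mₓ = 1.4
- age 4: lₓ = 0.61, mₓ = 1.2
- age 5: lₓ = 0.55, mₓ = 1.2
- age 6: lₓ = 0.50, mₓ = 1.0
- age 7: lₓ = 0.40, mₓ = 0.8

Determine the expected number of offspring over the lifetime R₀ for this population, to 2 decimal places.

3.19

R₀ = Σ lₓ mₓ:
  age 2: 0.83 × 0.0 = 0.0000
  age 3: 0.70 × 1.4 = 0.9800
  age 4: 0.61 × 1.2 = 0.7320
  age 5: 0.55 × 1.2 = 0.6600
  age 6: 0.50 × 1.0 = 0.5000
  age 7: 0.40 × 0.8 = 0.3200
R₀ = 0.0000 + 0.9800 + 0.7320 + 0.6600 + 0.5000 + 0.3200 = 3.1920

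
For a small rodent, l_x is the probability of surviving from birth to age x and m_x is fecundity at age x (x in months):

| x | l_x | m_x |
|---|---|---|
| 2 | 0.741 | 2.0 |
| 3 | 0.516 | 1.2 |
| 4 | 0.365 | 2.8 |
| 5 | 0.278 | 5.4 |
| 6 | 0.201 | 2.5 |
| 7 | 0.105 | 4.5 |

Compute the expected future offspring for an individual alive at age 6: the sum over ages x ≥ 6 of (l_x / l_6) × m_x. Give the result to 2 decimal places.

4.85

l_6 = 0.201. Conditional survival from age 6 to x is l_x / l_6.
  x=6: (0.201/0.201) × 2.5 = 2.5000
  x=7: (0.105/0.201) × 4.5 = 2.3507
Sum = 2.5000 + 2.3507 = 4.8507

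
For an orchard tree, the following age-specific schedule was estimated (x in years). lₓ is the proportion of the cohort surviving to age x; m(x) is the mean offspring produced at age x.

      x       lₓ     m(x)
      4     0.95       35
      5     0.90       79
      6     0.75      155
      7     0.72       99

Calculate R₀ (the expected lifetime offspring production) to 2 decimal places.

R₀ = Σ lₓ m(x):
  age 4: 0.95 × 35 = 33.2500
  age 5: 0.90 × 79 = 71.1000
  age 6: 0.75 × 155 = 116.2500
  age 7: 0.72 × 99 = 71.2800
R₀ = 33.2500 + 71.1000 + 116.2500 + 71.2800 = 291.8800

291.88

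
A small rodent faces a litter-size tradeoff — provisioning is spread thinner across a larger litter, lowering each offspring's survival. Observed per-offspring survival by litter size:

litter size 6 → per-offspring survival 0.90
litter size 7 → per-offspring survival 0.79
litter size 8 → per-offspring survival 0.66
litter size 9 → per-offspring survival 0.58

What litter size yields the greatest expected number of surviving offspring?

Expected surviving offspring = c × s(c):
  c=6: 6 × 0.90 = 5.400
  c=7: 7 × 0.79 = 5.530
  c=8: 8 × 0.66 = 5.280
  c=9: 9 × 0.58 = 5.220
Maximum at c = 7 (5.530 surviving offspring).

7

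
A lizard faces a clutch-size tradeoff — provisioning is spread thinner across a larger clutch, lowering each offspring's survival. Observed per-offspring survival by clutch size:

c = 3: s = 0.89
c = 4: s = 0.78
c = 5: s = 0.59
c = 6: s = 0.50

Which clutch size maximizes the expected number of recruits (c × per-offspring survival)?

Expected recruits = c × s(c):
  c=3: 3 × 0.89 = 2.670
  c=4: 4 × 0.78 = 3.120
  c=5: 5 × 0.59 = 2.950
  c=6: 6 × 0.50 = 3.000
Maximum at c = 4 (3.120 recruits).

4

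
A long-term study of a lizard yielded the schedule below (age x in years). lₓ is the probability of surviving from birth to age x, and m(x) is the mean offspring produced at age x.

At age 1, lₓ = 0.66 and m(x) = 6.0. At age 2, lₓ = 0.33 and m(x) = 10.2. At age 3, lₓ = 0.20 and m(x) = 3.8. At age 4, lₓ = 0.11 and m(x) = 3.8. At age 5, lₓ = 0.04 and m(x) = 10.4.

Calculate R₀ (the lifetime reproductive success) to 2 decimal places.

8.92

R₀ = Σ lₓ m(x):
  age 1: 0.66 × 6.0 = 3.9600
  age 2: 0.33 × 10.2 = 3.3660
  age 3: 0.20 × 3.8 = 0.7600
  age 4: 0.11 × 3.8 = 0.4180
  age 5: 0.04 × 10.4 = 0.4160
R₀ = 3.9600 + 3.3660 + 0.7600 + 0.4180 + 0.4160 = 8.9200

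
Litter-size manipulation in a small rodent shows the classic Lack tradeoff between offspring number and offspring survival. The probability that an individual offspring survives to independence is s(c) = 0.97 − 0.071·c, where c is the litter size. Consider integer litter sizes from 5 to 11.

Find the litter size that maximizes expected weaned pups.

7

Expected weaned pups = c × s(c):
  c=5: 5 × 0.615 = 3.075
  c=6: 6 × 0.544 = 3.264
  c=7: 7 × 0.473 = 3.311
  c=8: 8 × 0.402 = 3.216
  c=9: 9 × 0.331 = 2.979
  c=10: 10 × 0.260 = 2.600
  c=11: 11 × 0.189 = 2.079
Maximum at c = 7 (3.311 weaned pups).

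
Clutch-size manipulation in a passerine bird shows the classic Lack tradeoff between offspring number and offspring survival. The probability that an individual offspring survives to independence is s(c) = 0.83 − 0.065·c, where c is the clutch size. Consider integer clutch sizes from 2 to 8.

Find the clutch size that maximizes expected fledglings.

Expected fledglings = c × s(c):
  c=2: 2 × 0.700 = 1.400
  c=3: 3 × 0.635 = 1.905
  c=4: 4 × 0.570 = 2.280
  c=5: 5 × 0.505 = 2.525
  c=6: 6 × 0.440 = 2.640
  c=7: 7 × 0.375 = 2.625
  c=8: 8 × 0.310 = 2.480
Maximum at c = 6 (2.640 fledglings).

6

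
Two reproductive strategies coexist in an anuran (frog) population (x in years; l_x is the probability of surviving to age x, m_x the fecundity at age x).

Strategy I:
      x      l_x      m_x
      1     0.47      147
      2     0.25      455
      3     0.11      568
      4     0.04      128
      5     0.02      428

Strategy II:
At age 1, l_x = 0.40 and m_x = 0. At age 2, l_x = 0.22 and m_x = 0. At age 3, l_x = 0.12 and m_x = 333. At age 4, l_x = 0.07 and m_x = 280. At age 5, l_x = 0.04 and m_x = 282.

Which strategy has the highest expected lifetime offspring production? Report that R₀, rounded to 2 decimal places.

Strategy I: R₀ = 0.47×147 + 0.25×455 + 0.11×568 + 0.04×128 + 0.02×428 = 259.0000
Strategy II: R₀ = 0.40×0 + 0.22×0 + 0.12×333 + 0.07×280 + 0.04×282 = 70.8400
Highest R₀: strategy I with 259.0000.

259.00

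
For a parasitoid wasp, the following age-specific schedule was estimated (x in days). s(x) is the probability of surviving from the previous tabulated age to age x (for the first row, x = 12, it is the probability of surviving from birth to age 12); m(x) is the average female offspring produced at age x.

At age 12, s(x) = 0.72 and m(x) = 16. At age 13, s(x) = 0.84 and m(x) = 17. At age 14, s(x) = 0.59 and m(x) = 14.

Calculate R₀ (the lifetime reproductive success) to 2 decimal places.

Survivorship from birth: l_x = s_12·s_13·…·s_x.
  l_12 = 0.72000
  l_13 = 0.60480
  l_14 = 0.35683
R₀ = Σ l_x m(x):
  age 12: 0.72000 × 16 = 11.5200
  age 13: 0.60480 × 17 = 10.2816
  age 14: 0.35683 × 14 = 4.9956
R₀ = 11.5200 + 10.2816 + 4.9956 = 26.7972

26.80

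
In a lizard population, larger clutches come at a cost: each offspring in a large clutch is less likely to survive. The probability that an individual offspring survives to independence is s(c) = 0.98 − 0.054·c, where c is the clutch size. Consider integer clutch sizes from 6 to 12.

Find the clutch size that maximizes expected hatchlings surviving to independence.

9

Expected hatchlings surviving to independence = c × s(c):
  c=6: 6 × 0.656 = 3.936
  c=7: 7 × 0.602 = 4.214
  c=8: 8 × 0.548 = 4.384
  c=9: 9 × 0.494 = 4.446
  c=10: 10 × 0.440 = 4.400
  c=11: 11 × 0.386 = 4.246
  c=12: 12 × 0.332 = 3.984
Maximum at c = 9 (4.446 hatchlings surviving to independence).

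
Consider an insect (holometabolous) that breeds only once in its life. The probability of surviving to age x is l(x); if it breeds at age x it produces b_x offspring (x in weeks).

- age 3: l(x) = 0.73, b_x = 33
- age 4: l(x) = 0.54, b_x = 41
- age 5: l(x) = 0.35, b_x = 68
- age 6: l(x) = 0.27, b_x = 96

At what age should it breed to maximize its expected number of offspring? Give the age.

Expected offspring if breeding at age x = l(x) × b_x:
  age 3: 0.73 × 33 = 24.090
  age 4: 0.54 × 41 = 22.140
  age 5: 0.35 × 68 = 23.800
  age 6: 0.27 × 96 = 25.920
Maximum at age 6 (25.920).

6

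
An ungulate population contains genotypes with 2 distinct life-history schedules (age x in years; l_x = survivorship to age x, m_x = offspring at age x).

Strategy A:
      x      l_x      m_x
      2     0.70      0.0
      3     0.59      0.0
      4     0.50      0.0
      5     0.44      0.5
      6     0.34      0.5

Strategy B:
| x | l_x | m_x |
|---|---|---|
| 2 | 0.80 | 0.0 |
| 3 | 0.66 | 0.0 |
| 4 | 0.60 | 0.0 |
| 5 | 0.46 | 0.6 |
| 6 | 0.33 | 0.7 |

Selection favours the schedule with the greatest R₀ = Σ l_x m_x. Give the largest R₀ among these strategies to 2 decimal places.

0.51

Strategy A: R₀ = 0.70×0.0 + 0.59×0.0 + 0.50×0.0 + 0.44×0.5 + 0.34×0.5 = 0.3900
Strategy B: R₀ = 0.80×0.0 + 0.66×0.0 + 0.60×0.0 + 0.46×0.6 + 0.33×0.7 = 0.5070
Highest R₀: strategy B with 0.5070.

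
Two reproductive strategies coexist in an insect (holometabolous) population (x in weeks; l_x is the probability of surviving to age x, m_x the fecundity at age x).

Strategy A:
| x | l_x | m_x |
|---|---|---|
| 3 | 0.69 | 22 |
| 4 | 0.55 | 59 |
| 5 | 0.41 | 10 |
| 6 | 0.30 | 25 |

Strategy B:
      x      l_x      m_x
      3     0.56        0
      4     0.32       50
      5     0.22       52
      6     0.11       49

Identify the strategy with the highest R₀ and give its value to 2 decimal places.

59.23

Strategy A: R₀ = 0.69×22 + 0.55×59 + 0.41×10 + 0.30×25 = 59.2300
Strategy B: R₀ = 0.56×0 + 0.32×50 + 0.22×52 + 0.11×49 = 32.8300
Highest R₀: strategy A with 59.2300.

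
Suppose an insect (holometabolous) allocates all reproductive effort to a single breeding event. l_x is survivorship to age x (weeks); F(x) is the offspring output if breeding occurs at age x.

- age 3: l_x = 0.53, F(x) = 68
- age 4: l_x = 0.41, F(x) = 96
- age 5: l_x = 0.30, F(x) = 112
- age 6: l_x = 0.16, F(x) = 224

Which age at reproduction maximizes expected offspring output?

4

Expected offspring if breeding at age x = l_x × F(x):
  age 3: 0.53 × 68 = 36.040
  age 4: 0.41 × 96 = 39.360
  age 5: 0.30 × 112 = 33.600
  age 6: 0.16 × 224 = 35.840
Maximum at age 4 (39.360).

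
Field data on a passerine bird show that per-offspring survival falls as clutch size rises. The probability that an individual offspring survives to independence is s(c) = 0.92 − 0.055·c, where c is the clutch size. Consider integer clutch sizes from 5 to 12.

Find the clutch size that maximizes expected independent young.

Expected independent young = c × s(c):
  c=5: 5 × 0.645 = 3.225
  c=6: 6 × 0.590 = 3.540
  c=7: 7 × 0.535 = 3.745
  c=8: 8 × 0.480 = 3.840
  c=9: 9 × 0.425 = 3.825
  c=10: 10 × 0.370 = 3.700
  c=11: 11 × 0.315 = 3.465
  c=12: 12 × 0.260 = 3.120
Maximum at c = 8 (3.840 independent young).

8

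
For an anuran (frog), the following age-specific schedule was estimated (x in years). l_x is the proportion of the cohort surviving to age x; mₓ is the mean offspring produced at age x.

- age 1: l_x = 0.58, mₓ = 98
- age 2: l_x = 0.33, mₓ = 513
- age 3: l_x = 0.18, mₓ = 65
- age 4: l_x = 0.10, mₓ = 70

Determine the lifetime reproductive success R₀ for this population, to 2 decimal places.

244.83

R₀ = Σ l_x mₓ:
  age 1: 0.58 × 98 = 56.8400
  age 2: 0.33 × 513 = 169.2900
  age 3: 0.18 × 65 = 11.7000
  age 4: 0.10 × 70 = 7.0000
R₀ = 56.8400 + 169.2900 + 11.7000 + 7.0000 = 244.8300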